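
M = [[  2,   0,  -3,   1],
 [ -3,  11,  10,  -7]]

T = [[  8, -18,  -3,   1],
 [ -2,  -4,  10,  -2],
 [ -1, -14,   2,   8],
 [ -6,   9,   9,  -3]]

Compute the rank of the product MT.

First compute MT:
[[ 13,  15,  -3, -25],
 [-14, -193,  76,  76]]
Now row reduce the product.
R2 ← R2 + (14/13)·R1: [0, -2299/13, 946/13, 638/13]
2 nonzero rows, so rank(MT) = 2.

2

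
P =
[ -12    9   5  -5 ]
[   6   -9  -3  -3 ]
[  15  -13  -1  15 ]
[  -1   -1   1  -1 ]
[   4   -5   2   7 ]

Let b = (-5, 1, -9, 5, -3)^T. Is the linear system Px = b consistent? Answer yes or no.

Row reduce the augmented matrix [P | b].
R2 ← R2 + (1/2)·R1: [0, -9/2, -1/2, -11/2, -3/2]
R3 ← R3 + (5/4)·R1: [0, -7/4, 21/4, 35/4, -61/4]
R4 ← R4 − (1/12)·R1: [0, -7/4, 7/12, -7/12, 65/12]
R5 ← R5 + (1/3)·R1: [0, -2, 11/3, 16/3, -14/3]
R3 ← R3 − (7/18)·R2: [0, 0, 49/9, 98/9, -44/3]
R4 ← R4 − (7/18)·R2: [0, 0, 7/9, 14/9, 6]
R5 ← R5 − (4/9)·R2: [0, 0, 35/9, 70/9, -4]
R4 ← R4 − (1/7)·R3: [0, 0, 0, 0, 170/21]
R5 ← R5 − (5/7)·R3: [0, 0, 0, 0, 136/21]
R5 ← R5 − (4/5)·R4: [0, 0, 0, 0, 0]
The echelon form has 4 nonzero rows; the last pivot sits in the augmented column, so rank(P) = 3 but rank([P|b]) = 4.
Since the ranks differ, the system is inconsistent.

no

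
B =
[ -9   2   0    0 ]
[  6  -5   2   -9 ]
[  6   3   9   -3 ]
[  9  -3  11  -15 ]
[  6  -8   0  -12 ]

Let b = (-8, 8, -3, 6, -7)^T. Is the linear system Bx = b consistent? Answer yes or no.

no

Row reduce the augmented matrix [B | b].
R2 ← R2 + (2/3)·R1: [0, -11/3, 2, -9, 8/3]
R3 ← R3 + (2/3)·R1: [0, 13/3, 9, -3, -25/3]
R4 ← R4 + R1: [0, -1, 11, -15, -2]
R5 ← R5 + (2/3)·R1: [0, -20/3, 0, -12, -37/3]
R3 ← R3 + (13/11)·R2: [0, 0, 125/11, -150/11, -57/11]
R4 ← R4 − (3/11)·R2: [0, 0, 115/11, -138/11, -30/11]
R5 ← R5 − (20/11)·R2: [0, 0, -40/11, 48/11, -189/11]
R4 ← R4 − (23/25)·R3: [0, 0, 0, 0, 51/25]
R5 ← R5 + (8/25)·R3: [0, 0, 0, 0, -471/25]
R5 ← R5 + (157/17)·R4: [0, 0, 0, 0, 0]
The echelon form has 4 nonzero rows; the last pivot sits in the augmented column, so rank(B) = 3 but rank([B|b]) = 4.
Since the ranks differ, the system is inconsistent.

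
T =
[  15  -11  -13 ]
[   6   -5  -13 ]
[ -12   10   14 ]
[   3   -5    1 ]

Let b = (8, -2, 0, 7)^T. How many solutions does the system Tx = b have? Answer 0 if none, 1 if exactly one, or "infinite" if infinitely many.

0

Row reduce the augmented matrix [T | b].
R2 ← R2 − (2/5)·R1: [0, -3/5, -39/5, -26/5]
R3 ← R3 + (4/5)·R1: [0, 6/5, 18/5, 32/5]
R4 ← R4 − (1/5)·R1: [0, -14/5, 18/5, 27/5]
R3 ← R3 + (2)·R2: [0, 0, -12, -4]
R4 ← R4 − (14/3)·R2: [0, 0, 40, 89/3]
R4 ← R4 + (10/3)·R3: [0, 0, 0, 49/3]
The echelon form has 4 nonzero rows; the last pivot sits in the augmented column, so rank(T) = 3 but rank([T|b]) = 4.
Since the ranks differ, the system is inconsistent.
It has no solutions.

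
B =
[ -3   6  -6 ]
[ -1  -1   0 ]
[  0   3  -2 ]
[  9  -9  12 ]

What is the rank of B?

Row reduce to echelon form.
R2 ← R2 − (1/3)·R1: [0, -3, 2]
R4 ← R4 + (3)·R1: [0, 9, -6]
R3 ← R3 + R2: [0, 0, 0]
R4 ← R4 + (3)·R2: [0, 0, 0]
Echelon form has 2 nonzero rows, so rank(B) = 2.

2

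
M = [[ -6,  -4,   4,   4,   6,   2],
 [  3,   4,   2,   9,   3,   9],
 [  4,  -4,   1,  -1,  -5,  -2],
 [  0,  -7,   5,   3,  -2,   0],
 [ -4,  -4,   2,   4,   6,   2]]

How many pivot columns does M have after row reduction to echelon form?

5

Row reduce to echelon form.
R2 ← R2 + (1/2)·R1: [0, 2, 4, 11, 6, 10]
R3 ← R3 + (2/3)·R1: [0, -20/3, 11/3, 5/3, -1, -2/3]
R5 ← R5 − (2/3)·R1: [0, -4/3, -2/3, 4/3, 2, 2/3]
R3 ← R3 + (10/3)·R2: [0, 0, 17, 115/3, 19, 98/3]
R4 ← R4 + (7/2)·R2: [0, 0, 19, 83/2, 19, 35]
R5 ← R5 + (2/3)·R2: [0, 0, 2, 26/3, 6, 22/3]
R4 ← R4 − (19/17)·R3: [0, 0, 0, -137/102, -38/17, -77/51]
R5 ← R5 − (2/17)·R3: [0, 0, 0, 212/51, 64/17, 178/51]
R5 ← R5 + (424/137)·R4: [0, 0, 0, 0, -432/137, -162/137]
Echelon form has 5 nonzero rows, so rank(M) = 5.
Each nonzero row contributes one pivot column: 5 pivot columns.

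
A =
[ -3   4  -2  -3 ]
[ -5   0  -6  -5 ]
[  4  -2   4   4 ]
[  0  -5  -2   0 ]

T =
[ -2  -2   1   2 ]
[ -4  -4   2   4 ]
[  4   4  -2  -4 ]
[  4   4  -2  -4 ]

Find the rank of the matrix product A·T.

1

First compute AT:
[[-30, -30,  15,  30],
 [-34, -34,  17,  34],
 [ 32,  32, -16, -32],
 [ 12,  12,  -6, -12]]
Now row reduce the product.
R2 ← R2 − (17/15)·R1: [0, 0, 0, 0]
R3 ← R3 + (16/15)·R1: [0, 0, 0, 0]
R4 ← R4 + (2/5)·R1: [0, 0, 0, 0]
1 nonzero row, so rank(AT) = 1.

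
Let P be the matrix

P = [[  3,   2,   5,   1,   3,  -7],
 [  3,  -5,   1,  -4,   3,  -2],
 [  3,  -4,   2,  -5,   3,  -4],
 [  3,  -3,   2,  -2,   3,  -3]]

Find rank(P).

Row reduce to echelon form.
R2 ← R2 − R1: [0, -7, -4, -5, 0, 5]
R3 ← R3 − R1: [0, -6, -3, -6, 0, 3]
R4 ← R4 − R1: [0, -5, -3, -3, 0, 4]
R3 ← R3 − (6/7)·R2: [0, 0, 3/7, -12/7, 0, -9/7]
R4 ← R4 − (5/7)·R2: [0, 0, -1/7, 4/7, 0, 3/7]
R4 ← R4 + (1/3)·R3: [0, 0, 0, 0, 0, 0]
Echelon form has 3 nonzero rows, so rank(P) = 3.

3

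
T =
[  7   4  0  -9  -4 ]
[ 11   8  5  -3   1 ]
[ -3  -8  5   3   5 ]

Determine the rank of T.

Row reduce to echelon form.
R2 ← R2 − (11/7)·R1: [0, 12/7, 5, 78/7, 51/7]
R3 ← R3 + (3/7)·R1: [0, -44/7, 5, -6/7, 23/7]
R3 ← R3 + (11/3)·R2: [0, 0, 70/3, 40, 30]
Echelon form has 3 nonzero rows, so rank(T) = 3.

3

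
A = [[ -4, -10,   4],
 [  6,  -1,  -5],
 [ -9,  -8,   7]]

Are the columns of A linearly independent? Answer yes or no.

Row reduce A to echelon form.
R2 ← R2 + (3/2)·R1: [0, -16, 1]
R3 ← R3 − (9/4)·R1: [0, 29/2, -2]
R3 ← R3 + (29/32)·R2: [0, 0, -35/32]
3 pivots among 3 columns.
Every column is a pivot column, so the columns are linearly independent.

yes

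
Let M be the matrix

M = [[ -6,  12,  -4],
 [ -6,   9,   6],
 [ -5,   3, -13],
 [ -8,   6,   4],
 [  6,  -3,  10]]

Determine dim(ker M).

0

Row reduce to echelon form.
R2 ← R2 − R1: [0, -3, 10]
R3 ← R3 − (5/6)·R1: [0, -7, -29/3]
R4 ← R4 − (4/3)·R1: [0, -10, 28/3]
R5 ← R5 + R1: [0, 9, 6]
R3 ← R3 − (7/3)·R2: [0, 0, -33]
R4 ← R4 − (10/3)·R2: [0, 0, -24]
R5 ← R5 + (3)·R2: [0, 0, 36]
R4 ← R4 − (8/11)·R3: [0, 0, 0]
R5 ← R5 + (12/11)·R3: [0, 0, 0]
3 nonzero rows, so rank(M) = 3.
M has 3 columns; by rank–nullity, nullity = 3 − 3 = 0.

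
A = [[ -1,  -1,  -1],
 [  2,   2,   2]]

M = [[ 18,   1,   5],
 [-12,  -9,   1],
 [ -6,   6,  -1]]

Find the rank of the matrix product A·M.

1

First compute AM:
[[  0,   2,  -5],
 [  0,  -4,  10]]
Now row reduce the product.
R2 ← R2 + (2)·R1: [0, 0, 0]
1 nonzero row, so rank(AM) = 1.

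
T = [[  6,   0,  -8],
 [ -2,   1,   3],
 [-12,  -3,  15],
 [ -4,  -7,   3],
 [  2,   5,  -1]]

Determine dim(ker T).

Row reduce to echelon form.
R2 ← R2 + (1/3)·R1: [0, 1, 1/3]
R3 ← R3 + (2)·R1: [0, -3, -1]
R4 ← R4 + (2/3)·R1: [0, -7, -7/3]
R5 ← R5 − (1/3)·R1: [0, 5, 5/3]
R3 ← R3 + (3)·R2: [0, 0, 0]
R4 ← R4 + (7)·R2: [0, 0, 0]
R5 ← R5 − (5)·R2: [0, 0, 0]
2 nonzero rows, so rank(T) = 2.
T has 3 columns; by rank–nullity, nullity = 3 − 2 = 1.

1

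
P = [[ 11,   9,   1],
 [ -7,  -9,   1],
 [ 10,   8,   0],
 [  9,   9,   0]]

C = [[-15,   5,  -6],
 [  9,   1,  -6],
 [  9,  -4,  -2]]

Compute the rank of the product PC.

First compute PC:
[[-75,  60, -122],
 [ 33, -48,  94],
 [-78,  58, -108],
 [-54,  54, -108]]
Now row reduce the product.
R2 ← R2 + (11/25)·R1: [0, -108/5, 1008/25]
R3 ← R3 − (26/25)·R1: [0, -22/5, 472/25]
R4 ← R4 − (18/25)·R1: [0, 54/5, -504/25]
R3 ← R3 − (11/54)·R2: [0, 0, 32/3]
R4 ← R4 + (1/2)·R2: [0, 0, 0]
3 nonzero rows, so rank(PC) = 3.

3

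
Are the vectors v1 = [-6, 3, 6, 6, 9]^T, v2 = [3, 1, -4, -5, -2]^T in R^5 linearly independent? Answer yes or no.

Form the matrix with these vectors as rows and row reduce.
R2 ← R2 + (1/2)·R1: [0, 5/2, -1, -2, 5/2]
2 nonzero rows, so the 2 vectors span a space of dimension 2.
Since 2 = 2, the vectors are linearly independent.

yes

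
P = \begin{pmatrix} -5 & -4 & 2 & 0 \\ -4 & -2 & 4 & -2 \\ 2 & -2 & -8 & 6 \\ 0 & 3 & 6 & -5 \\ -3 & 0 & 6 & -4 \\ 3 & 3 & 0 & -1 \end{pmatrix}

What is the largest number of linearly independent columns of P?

2

Row reduce to echelon form.
R2 ← R2 − (4/5)·R1: [0, 6/5, 12/5, -2]
R3 ← R3 + (2/5)·R1: [0, -18/5, -36/5, 6]
R5 ← R5 − (3/5)·R1: [0, 12/5, 24/5, -4]
R6 ← R6 + (3/5)·R1: [0, 3/5, 6/5, -1]
R3 ← R3 + (3)·R2: [0, 0, 0, 0]
R4 ← R4 − (5/2)·R2: [0, 0, 0, 0]
R5 ← R5 − (2)·R2: [0, 0, 0, 0]
R6 ← R6 − (1/2)·R2: [0, 0, 0, 0]
Echelon form has 2 nonzero rows, so rank(P) = 2.
The rank gives the maximum number of linearly independent columns: 2.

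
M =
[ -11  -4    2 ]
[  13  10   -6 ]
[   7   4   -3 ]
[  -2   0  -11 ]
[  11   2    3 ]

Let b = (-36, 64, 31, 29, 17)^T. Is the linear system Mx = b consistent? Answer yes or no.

Row reduce the augmented matrix [M | b].
R2 ← R2 + (13/11)·R1: [0, 58/11, -40/11, 236/11]
R3 ← R3 + (7/11)·R1: [0, 16/11, -19/11, 89/11]
R4 ← R4 − (2/11)·R1: [0, 8/11, -125/11, 391/11]
R5 ← R5 + R1: [0, -2, 5, -19]
R3 ← R3 − (8/29)·R2: [0, 0, -21/29, 63/29]
R4 ← R4 − (4/29)·R2: [0, 0, -315/29, 945/29]
R5 ← R5 + (11/29)·R2: [0, 0, 105/29, -315/29]
R4 ← R4 − (15)·R3: [0, 0, 0, 0]
R5 ← R5 + (5)·R3: [0, 0, 0, 0]
The echelon form has 3 nonzero rows, and every pivot lies in the first 3 columns, so rank(M) = rank([M|b]) = 3.
The system is consistent.

yes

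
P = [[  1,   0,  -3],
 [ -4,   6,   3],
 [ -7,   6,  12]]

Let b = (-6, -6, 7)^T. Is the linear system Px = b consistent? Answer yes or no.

Row reduce the augmented matrix [P | b].
R2 ← R2 + (4)·R1: [0, 6, -9, -30]
R3 ← R3 + (7)·R1: [0, 6, -9, -35]
R3 ← R3 − R2: [0, 0, 0, -5]
The echelon form has 3 nonzero rows; the last pivot sits in the augmented column, so rank(P) = 2 but rank([P|b]) = 3.
Since the ranks differ, the system is inconsistent.

no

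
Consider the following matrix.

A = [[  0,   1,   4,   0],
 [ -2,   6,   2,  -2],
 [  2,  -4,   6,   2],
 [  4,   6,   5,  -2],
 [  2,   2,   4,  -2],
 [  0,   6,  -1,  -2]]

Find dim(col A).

4

Row reduce to echelon form.
Swap R1 ↔ R2
R3 ← R3 + R1: [0, 2, 8, 0]
R4 ← R4 + (2)·R1: [0, 18, 9, -6]
R5 ← R5 + R1: [0, 8, 6, -4]
R3 ← R3 − (2)·R2: [0, 0, 0, 0]
R4 ← R4 − (18)·R2: [0, 0, -63, -6]
R5 ← R5 − (8)·R2: [0, 0, -26, -4]
R6 ← R6 − (6)·R2: [0, 0, -25, -2]
Swap R3 ↔ R4
R5 ← R5 − (26/63)·R3: [0, 0, 0, -32/21]
R6 ← R6 − (25/63)·R3: [0, 0, 0, 8/21]
Swap R4 ↔ R5
R6 ← R6 + (1/4)·R4: [0, 0, 0, 0]
Echelon form has 4 nonzero rows, so rank(A) = 4.
The column space has dimension equal to the rank: 4.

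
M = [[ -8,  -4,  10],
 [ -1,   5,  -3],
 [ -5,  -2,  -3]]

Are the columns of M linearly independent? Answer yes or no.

yes

Row reduce M to echelon form.
R2 ← R2 − (1/8)·R1: [0, 11/2, -17/4]
R3 ← R3 − (5/8)·R1: [0, 1/2, -37/4]
R3 ← R3 − (1/11)·R2: [0, 0, -195/22]
3 pivots among 3 columns.
Every column is a pivot column, so the columns are linearly independent.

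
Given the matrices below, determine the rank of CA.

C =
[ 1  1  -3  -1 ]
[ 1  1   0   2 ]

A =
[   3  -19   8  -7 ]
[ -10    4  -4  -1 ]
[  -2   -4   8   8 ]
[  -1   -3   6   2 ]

First compute CA:
[[  0,   0, -26, -34],
 [ -9, -21,  16,  -4]]
Now row reduce the product.
Swap R1 ↔ R2
2 nonzero rows, so rank(CA) = 2.

2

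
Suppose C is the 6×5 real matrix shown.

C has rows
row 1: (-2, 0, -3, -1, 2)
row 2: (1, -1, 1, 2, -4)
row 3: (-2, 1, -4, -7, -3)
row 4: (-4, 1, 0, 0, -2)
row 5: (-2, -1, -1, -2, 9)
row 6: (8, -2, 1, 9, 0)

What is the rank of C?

Row reduce to echelon form.
R2 ← R2 + (1/2)·R1: [0, -1, -1/2, 3/2, -3]
R3 ← R3 − R1: [0, 1, -1, -6, -5]
R4 ← R4 − (2)·R1: [0, 1, 6, 2, -6]
R5 ← R5 − R1: [0, -1, 2, -1, 7]
R6 ← R6 + (4)·R1: [0, -2, -11, 5, 8]
R3 ← R3 + R2: [0, 0, -3/2, -9/2, -8]
R4 ← R4 + R2: [0, 0, 11/2, 7/2, -9]
R5 ← R5 − R2: [0, 0, 5/2, -5/2, 10]
R6 ← R6 − (2)·R2: [0, 0, -10, 2, 14]
R4 ← R4 + (11/3)·R3: [0, 0, 0, -13, -115/3]
R5 ← R5 + (5/3)·R3: [0, 0, 0, -10, -10/3]
R6 ← R6 − (20/3)·R3: [0, 0, 0, 32, 202/3]
R5 ← R5 − (10/13)·R4: [0, 0, 0, 0, 340/13]
R6 ← R6 + (32/13)·R4: [0, 0, 0, 0, -1054/39]
R6 ← R6 + (31/30)·R5: [0, 0, 0, 0, 0]
Echelon form has 5 nonzero rows, so rank(C) = 5.

5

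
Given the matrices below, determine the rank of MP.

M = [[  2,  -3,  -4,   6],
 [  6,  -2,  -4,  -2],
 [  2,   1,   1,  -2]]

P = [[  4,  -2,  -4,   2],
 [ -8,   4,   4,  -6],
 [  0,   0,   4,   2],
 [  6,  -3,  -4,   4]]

First compute MP:
[[ 68, -34, -60,  38],
 [ 28, -14, -40,   8],
 [-12,   6,   8,  -8]]
Now row reduce the product.
R2 ← R2 − (7/17)·R1: [0, 0, -260/17, -130/17]
R3 ← R3 + (3/17)·R1: [0, 0, -44/17, -22/17]
R3 ← R3 − (11/65)·R2: [0, 0, 0, 0]
2 nonzero rows, so rank(MP) = 2.

2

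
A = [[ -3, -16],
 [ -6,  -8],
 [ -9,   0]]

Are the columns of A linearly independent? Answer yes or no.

Row reduce A to echelon form.
R2 ← R2 − (2)·R1: [0, 24]
R3 ← R3 − (3)·R1: [0, 48]
R3 ← R3 − (2)·R2: [0, 0]
2 pivots among 2 columns.
Every column is a pivot column, so the columns are linearly independent.

yes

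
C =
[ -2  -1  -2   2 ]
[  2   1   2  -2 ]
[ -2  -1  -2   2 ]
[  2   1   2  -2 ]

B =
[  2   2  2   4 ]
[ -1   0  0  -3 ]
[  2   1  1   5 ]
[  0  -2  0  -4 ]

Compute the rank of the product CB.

First compute CB:
[[ -7, -10,  -6, -23],
 [  7,  10,   6,  23],
 [ -7, -10,  -6, -23],
 [  7,  10,   6,  23]]
Now row reduce the product.
R2 ← R2 + R1: [0, 0, 0, 0]
R3 ← R3 − R1: [0, 0, 0, 0]
R4 ← R4 + R1: [0, 0, 0, 0]
1 nonzero row, so rank(CB) = 1.

1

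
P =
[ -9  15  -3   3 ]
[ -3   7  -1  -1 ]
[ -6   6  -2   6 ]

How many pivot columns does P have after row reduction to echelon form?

2

Row reduce to echelon form.
R2 ← R2 − (1/3)·R1: [0, 2, 0, -2]
R3 ← R3 − (2/3)·R1: [0, -4, 0, 4]
R3 ← R3 + (2)·R2: [0, 0, 0, 0]
Echelon form has 2 nonzero rows, so rank(P) = 2.
Each nonzero row contributes one pivot column: 2 pivot columns.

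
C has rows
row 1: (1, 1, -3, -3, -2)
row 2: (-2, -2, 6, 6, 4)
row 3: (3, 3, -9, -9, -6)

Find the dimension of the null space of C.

4

Row reduce to echelon form.
R2 ← R2 + (2)·R1: [0, 0, 0, 0, 0]
R3 ← R3 − (3)·R1: [0, 0, 0, 0, 0]
1 nonzero row, so rank(C) = 1.
C has 5 columns; by rank–nullity, nullity = 5 − 1 = 4.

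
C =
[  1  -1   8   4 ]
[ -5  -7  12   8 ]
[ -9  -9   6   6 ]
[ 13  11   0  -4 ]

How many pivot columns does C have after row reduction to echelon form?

Row reduce to echelon form.
R2 ← R2 + (5)·R1: [0, -12, 52, 28]
R3 ← R3 + (9)·R1: [0, -18, 78, 42]
R4 ← R4 − (13)·R1: [0, 24, -104, -56]
R3 ← R3 − (3/2)·R2: [0, 0, 0, 0]
R4 ← R4 + (2)·R2: [0, 0, 0, 0]
Echelon form has 2 nonzero rows, so rank(C) = 2.
Each nonzero row contributes one pivot column: 2 pivot columns.

2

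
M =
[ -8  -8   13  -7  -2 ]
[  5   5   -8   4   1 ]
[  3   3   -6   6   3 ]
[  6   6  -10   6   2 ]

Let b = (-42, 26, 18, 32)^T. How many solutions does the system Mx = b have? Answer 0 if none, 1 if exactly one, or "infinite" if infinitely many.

Row reduce the augmented matrix [M | b].
R2 ← R2 + (5/8)·R1: [0, 0, 1/8, -3/8, -1/4, -1/4]
R3 ← R3 + (3/8)·R1: [0, 0, -9/8, 27/8, 9/4, 9/4]
R4 ← R4 + (3/4)·R1: [0, 0, -1/4, 3/4, 1/2, 1/2]
R3 ← R3 + (9)·R2: [0, 0, 0, 0, 0, 0]
R4 ← R4 + (2)·R2: [0, 0, 0, 0, 0, 0]
The echelon form has 2 nonzero rows, and every pivot lies in the first 5 columns, so rank(M) = rank([M|b]) = 2.
The system is consistent.
rank = 2 < 5 unknowns, so there are infinitely many solutions.

infinite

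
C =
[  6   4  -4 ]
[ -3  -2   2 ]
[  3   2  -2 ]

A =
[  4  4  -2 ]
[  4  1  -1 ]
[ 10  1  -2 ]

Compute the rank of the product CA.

1

First compute CA:
[[  0,  24,  -8],
 [  0, -12,   4],
 [  0,  12,  -4]]
Now row reduce the product.
R2 ← R2 + (1/2)·R1: [0, 0, 0]
R3 ← R3 − (1/2)·R1: [0, 0, 0]
1 nonzero row, so rank(CA) = 1.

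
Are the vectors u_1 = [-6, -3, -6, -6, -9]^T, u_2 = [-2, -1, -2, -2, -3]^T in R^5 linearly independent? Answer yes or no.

no

Form the matrix with these vectors as rows and row reduce.
R2 ← R2 − (1/3)·R1: [0, 0, 0, 0, 0]
1 nonzero row, so the 2 vectors span a space of dimension 1.
Since 1 < 2, the vectors are linearly dependent.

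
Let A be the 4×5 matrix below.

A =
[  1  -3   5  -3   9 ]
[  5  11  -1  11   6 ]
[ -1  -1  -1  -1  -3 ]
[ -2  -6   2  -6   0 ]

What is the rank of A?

2

Row reduce to echelon form.
R2 ← R2 − (5)·R1: [0, 26, -26, 26, -39]
R3 ← R3 + R1: [0, -4, 4, -4, 6]
R4 ← R4 + (2)·R1: [0, -12, 12, -12, 18]
R3 ← R3 + (2/13)·R2: [0, 0, 0, 0, 0]
R4 ← R4 + (6/13)·R2: [0, 0, 0, 0, 0]
Echelon form has 2 nonzero rows, so rank(A) = 2.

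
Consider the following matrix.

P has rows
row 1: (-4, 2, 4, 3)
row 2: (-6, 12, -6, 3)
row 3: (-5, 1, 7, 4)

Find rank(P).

2

Row reduce to echelon form.
R2 ← R2 − (3/2)·R1: [0, 9, -12, -3/2]
R3 ← R3 − (5/4)·R1: [0, -3/2, 2, 1/4]
R3 ← R3 + (1/6)·R2: [0, 0, 0, 0]
Echelon form has 2 nonzero rows, so rank(P) = 2.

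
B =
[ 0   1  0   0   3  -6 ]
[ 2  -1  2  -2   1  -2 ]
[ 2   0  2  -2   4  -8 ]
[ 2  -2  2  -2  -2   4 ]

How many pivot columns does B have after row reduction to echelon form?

2

Row reduce to echelon form.
Swap R1 ↔ R2
R3 ← R3 − R1: [0, 1, 0, 0, 3, -6]
R4 ← R4 − R1: [0, -1, 0, 0, -3, 6]
R3 ← R3 − R2: [0, 0, 0, 0, 0, 0]
R4 ← R4 + R2: [0, 0, 0, 0, 0, 0]
Echelon form has 2 nonzero rows, so rank(B) = 2.
Each nonzero row contributes one pivot column: 2 pivot columns.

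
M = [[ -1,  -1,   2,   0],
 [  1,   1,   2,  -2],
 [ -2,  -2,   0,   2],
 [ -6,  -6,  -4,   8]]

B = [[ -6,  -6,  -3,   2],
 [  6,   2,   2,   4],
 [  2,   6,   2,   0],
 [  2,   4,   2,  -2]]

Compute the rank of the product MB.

First compute MB:
[[  4,  16,   5,  -6],
 [  0,   0,  -1,  10],
 [  4,  16,   6, -16],
 [  8,  32,  14, -52]]
Now row reduce the product.
R3 ← R3 − R1: [0, 0, 1, -10]
R4 ← R4 − (2)·R1: [0, 0, 4, -40]
R3 ← R3 + R2: [0, 0, 0, 0]
R4 ← R4 + (4)·R2: [0, 0, 0, 0]
2 nonzero rows, so rank(MB) = 2.

2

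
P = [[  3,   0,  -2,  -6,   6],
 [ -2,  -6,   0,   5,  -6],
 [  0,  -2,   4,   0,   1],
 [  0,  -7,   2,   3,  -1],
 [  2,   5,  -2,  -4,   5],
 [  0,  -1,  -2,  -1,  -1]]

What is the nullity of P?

Row reduce to echelon form.
R2 ← R2 + (2/3)·R1: [0, -6, -4/3, 1, -2]
R5 ← R5 − (2/3)·R1: [0, 5, -2/3, 0, 1]
R3 ← R3 − (1/3)·R2: [0, 0, 40/9, -1/3, 5/3]
R4 ← R4 − (7/6)·R2: [0, 0, 32/9, 11/6, 4/3]
R5 ← R5 + (5/6)·R2: [0, 0, -16/9, 5/6, -2/3]
R6 ← R6 − (1/6)·R2: [0, 0, -16/9, -7/6, -2/3]
R4 ← R4 − (4/5)·R3: [0, 0, 0, 21/10, 0]
R5 ← R5 + (2/5)·R3: [0, 0, 0, 7/10, 0]
R6 ← R6 + (2/5)·R3: [0, 0, 0, -13/10, 0]
R5 ← R5 − (1/3)·R4: [0, 0, 0, 0, 0]
R6 ← R6 + (13/21)·R4: [0, 0, 0, 0, 0]
4 nonzero rows, so rank(P) = 4.
P has 5 columns; by rank–nullity, nullity = 5 − 4 = 1.

1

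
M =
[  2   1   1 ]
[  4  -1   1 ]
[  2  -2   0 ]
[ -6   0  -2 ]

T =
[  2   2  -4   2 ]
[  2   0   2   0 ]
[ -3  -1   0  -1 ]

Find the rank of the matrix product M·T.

First compute MT:
[[  3,   3,  -6,   3],
 [  3,   7, -18,   7],
 [  0,   4, -12,   4],
 [ -6, -10,  24, -10]]
Now row reduce the product.
R2 ← R2 − R1: [0, 4, -12, 4]
R4 ← R4 + (2)·R1: [0, -4, 12, -4]
R3 ← R3 − R2: [0, 0, 0, 0]
R4 ← R4 + R2: [0, 0, 0, 0]
2 nonzero rows, so rank(MT) = 2.

2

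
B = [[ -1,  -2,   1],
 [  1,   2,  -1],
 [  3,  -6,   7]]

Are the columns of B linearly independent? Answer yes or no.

Row reduce B to echelon form.
R2 ← R2 + R1: [0, 0, 0]
R3 ← R3 + (3)·R1: [0, -12, 10]
Swap R2 ↔ R3
2 pivots among 3 columns.
Only 2 < 3 pivot columns, so the columns are linearly dependent.

no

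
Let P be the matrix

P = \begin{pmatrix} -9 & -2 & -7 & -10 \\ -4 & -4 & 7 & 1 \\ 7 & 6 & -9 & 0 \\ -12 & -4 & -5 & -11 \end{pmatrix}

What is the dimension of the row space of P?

2

Row reduce to echelon form.
R2 ← R2 − (4/9)·R1: [0, -28/9, 91/9, 49/9]
R3 ← R3 + (7/9)·R1: [0, 40/9, -130/9, -70/9]
R4 ← R4 − (4/3)·R1: [0, -4/3, 13/3, 7/3]
R3 ← R3 + (10/7)·R2: [0, 0, 0, 0]
R4 ← R4 − (3/7)·R2: [0, 0, 0, 0]
Echelon form has 2 nonzero rows, so rank(P) = 2.
The row space has dimension equal to the rank: 2.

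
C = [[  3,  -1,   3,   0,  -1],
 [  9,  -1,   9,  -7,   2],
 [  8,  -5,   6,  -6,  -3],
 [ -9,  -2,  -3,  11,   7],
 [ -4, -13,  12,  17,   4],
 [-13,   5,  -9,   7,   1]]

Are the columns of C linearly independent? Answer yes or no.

Row reduce C to echelon form.
R2 ← R2 − (3)·R1: [0, 2, 0, -7, 5]
R3 ← R3 − (8/3)·R1: [0, -7/3, -2, -6, -1/3]
R4 ← R4 + (3)·R1: [0, -5, 6, 11, 4]
R5 ← R5 + (4/3)·R1: [0, -43/3, 16, 17, 8/3]
R6 ← R6 + (13/3)·R1: [0, 2/3, 4, 7, -10/3]
R3 ← R3 + (7/6)·R2: [0, 0, -2, -85/6, 11/2]
R4 ← R4 + (5/2)·R2: [0, 0, 6, -13/2, 33/2]
R5 ← R5 + (43/6)·R2: [0, 0, 16, -199/6, 77/2]
R6 ← R6 − (1/3)·R2: [0, 0, 4, 28/3, -5]
R4 ← R4 + (3)·R3: [0, 0, 0, -49, 33]
R5 ← R5 + (8)·R3: [0, 0, 0, -293/2, 165/2]
R6 ← R6 + (2)·R3: [0, 0, 0, -19, 6]
R5 ← R5 − (293/98)·R4: [0, 0, 0, 0, -792/49]
R6 ← R6 − (19/49)·R4: [0, 0, 0, 0, -333/49]
R6 ← R6 − (37/88)·R5: [0, 0, 0, 0, 0]
5 pivots among 5 columns.
Every column is a pivot column, so the columns are linearly independent.

yes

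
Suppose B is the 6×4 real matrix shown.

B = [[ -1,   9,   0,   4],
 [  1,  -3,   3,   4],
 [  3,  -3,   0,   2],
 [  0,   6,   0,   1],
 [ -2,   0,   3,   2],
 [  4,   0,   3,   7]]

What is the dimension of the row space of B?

Row reduce to echelon form.
R2 ← R2 + R1: [0, 6, 3, 8]
R3 ← R3 + (3)·R1: [0, 24, 0, 14]
R5 ← R5 − (2)·R1: [0, -18, 3, -6]
R6 ← R6 + (4)·R1: [0, 36, 3, 23]
R3 ← R3 − (4)·R2: [0, 0, -12, -18]
R4 ← R4 − R2: [0, 0, -3, -7]
R5 ← R5 + (3)·R2: [0, 0, 12, 18]
R6 ← R6 − (6)·R2: [0, 0, -15, -25]
R4 ← R4 − (1/4)·R3: [0, 0, 0, -5/2]
R5 ← R5 + R3: [0, 0, 0, 0]
R6 ← R6 − (5/4)·R3: [0, 0, 0, -5/2]
R6 ← R6 − R4: [0, 0, 0, 0]
Echelon form has 4 nonzero rows, so rank(B) = 4.
The row space has dimension equal to the rank: 4.

4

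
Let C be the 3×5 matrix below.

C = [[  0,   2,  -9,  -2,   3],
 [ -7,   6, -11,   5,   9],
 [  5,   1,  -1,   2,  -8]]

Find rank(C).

3

Row reduce to echelon form.
Swap R1 ↔ R2
R3 ← R3 + (5/7)·R1: [0, 37/7, -62/7, 39/7, -11/7]
R3 ← R3 − (37/14)·R2: [0, 0, 209/14, 76/7, -19/2]
Echelon form has 3 nonzero rows, so rank(C) = 3.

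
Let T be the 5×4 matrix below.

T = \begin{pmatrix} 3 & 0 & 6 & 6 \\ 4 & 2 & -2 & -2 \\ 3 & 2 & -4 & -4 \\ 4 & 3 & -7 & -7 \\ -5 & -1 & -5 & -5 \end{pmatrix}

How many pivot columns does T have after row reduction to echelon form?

Row reduce to echelon form.
R2 ← R2 − (4/3)·R1: [0, 2, -10, -10]
R3 ← R3 − R1: [0, 2, -10, -10]
R4 ← R4 − (4/3)·R1: [0, 3, -15, -15]
R5 ← R5 + (5/3)·R1: [0, -1, 5, 5]
R3 ← R3 − R2: [0, 0, 0, 0]
R4 ← R4 − (3/2)·R2: [0, 0, 0, 0]
R5 ← R5 + (1/2)·R2: [0, 0, 0, 0]
Echelon form has 2 nonzero rows, so rank(T) = 2.
Each nonzero row contributes one pivot column: 2 pivot columns.

2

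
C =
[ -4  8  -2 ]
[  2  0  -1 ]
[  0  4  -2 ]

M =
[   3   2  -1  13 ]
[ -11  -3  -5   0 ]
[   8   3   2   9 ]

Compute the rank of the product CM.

First compute CM:
[[-116, -38, -40, -70],
 [ -2,   1,  -4,  17],
 [-60, -18, -24, -18]]
Now row reduce the product.
R2 ← R2 − (1/58)·R1: [0, 48/29, -96/29, 528/29]
R3 ← R3 − (15/29)·R1: [0, 48/29, -96/29, 528/29]
R3 ← R3 − R2: [0, 0, 0, 0]
2 nonzero rows, so rank(CM) = 2.

2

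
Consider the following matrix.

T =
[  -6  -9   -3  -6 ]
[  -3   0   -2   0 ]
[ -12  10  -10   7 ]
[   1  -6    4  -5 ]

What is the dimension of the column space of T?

3

Row reduce to echelon form.
R2 ← R2 − (1/2)·R1: [0, 9/2, -1/2, 3]
R3 ← R3 − (2)·R1: [0, 28, -4, 19]
R4 ← R4 + (1/6)·R1: [0, -15/2, 7/2, -6]
R3 ← R3 − (56/9)·R2: [0, 0, -8/9, 1/3]
R4 ← R4 + (5/3)·R2: [0, 0, 8/3, -1]
R4 ← R4 + (3)·R3: [0, 0, 0, 0]
Echelon form has 3 nonzero rows, so rank(T) = 3.
The column space has dimension equal to the rank: 3.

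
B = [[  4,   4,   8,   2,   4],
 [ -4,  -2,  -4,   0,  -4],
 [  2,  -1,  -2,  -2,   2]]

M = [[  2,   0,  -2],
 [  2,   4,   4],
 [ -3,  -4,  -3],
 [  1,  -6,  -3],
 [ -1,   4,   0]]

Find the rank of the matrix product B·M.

2

First compute BM:
[[-10, -12, -22],
 [  4,  -8,  12],
 [  4,  24,   4]]
Now row reduce the product.
R2 ← R2 + (2/5)·R1: [0, -64/5, 16/5]
R3 ← R3 + (2/5)·R1: [0, 96/5, -24/5]
R3 ← R3 + (3/2)·R2: [0, 0, 0]
2 nonzero rows, so rank(BM) = 2.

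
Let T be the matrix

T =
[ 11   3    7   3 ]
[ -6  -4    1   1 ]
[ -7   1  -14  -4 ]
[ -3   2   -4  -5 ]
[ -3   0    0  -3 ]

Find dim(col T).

4

Row reduce to echelon form.
R2 ← R2 + (6/11)·R1: [0, -26/11, 53/11, 29/11]
R3 ← R3 + (7/11)·R1: [0, 32/11, -105/11, -23/11]
R4 ← R4 + (3/11)·R1: [0, 31/11, -23/11, -46/11]
R5 ← R5 + (3/11)·R1: [0, 9/11, 21/11, -24/11]
R3 ← R3 + (16/13)·R2: [0, 0, -47/13, 15/13]
R4 ← R4 + (31/26)·R2: [0, 0, 95/26, -27/26]
R5 ← R5 + (9/26)·R2: [0, 0, 93/26, -33/26]
R4 ← R4 + (95/94)·R3: [0, 0, 0, 6/47]
R5 ← R5 + (93/94)·R3: [0, 0, 0, -6/47]
R5 ← R5 + R4: [0, 0, 0, 0]
Echelon form has 4 nonzero rows, so rank(T) = 4.
The column space has dimension equal to the rank: 4.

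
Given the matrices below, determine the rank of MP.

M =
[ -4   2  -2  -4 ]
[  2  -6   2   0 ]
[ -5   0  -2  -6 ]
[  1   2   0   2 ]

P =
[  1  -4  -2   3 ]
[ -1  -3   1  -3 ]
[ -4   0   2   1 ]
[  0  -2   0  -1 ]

First compute MP:
[[  2,  18,   6, -16],
 [  0,  10,  -6,  26],
 [  3,  32,   6, -11],
 [ -1, -14,   0,  -5]]
Now row reduce the product.
R3 ← R3 − (3/2)·R1: [0, 5, -3, 13]
R4 ← R4 + (1/2)·R1: [0, -5, 3, -13]
R3 ← R3 − (1/2)·R2: [0, 0, 0, 0]
R4 ← R4 + (1/2)·R2: [0, 0, 0, 0]
2 nonzero rows, so rank(MP) = 2.

2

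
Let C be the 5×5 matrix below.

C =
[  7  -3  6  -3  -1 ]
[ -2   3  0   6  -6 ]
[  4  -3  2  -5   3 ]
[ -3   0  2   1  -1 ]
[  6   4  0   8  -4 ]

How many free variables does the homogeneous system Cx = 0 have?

1

Row reduce to echelon form.
R2 ← R2 + (2/7)·R1: [0, 15/7, 12/7, 36/7, -44/7]
R3 ← R3 − (4/7)·R1: [0, -9/7, -10/7, -23/7, 25/7]
R4 ← R4 + (3/7)·R1: [0, -9/7, 32/7, -2/7, -10/7]
R5 ← R5 − (6/7)·R1: [0, 46/7, -36/7, 74/7, -22/7]
R3 ← R3 + (3/5)·R2: [0, 0, -2/5, -1/5, -1/5]
R4 ← R4 + (3/5)·R2: [0, 0, 28/5, 14/5, -26/5]
R5 ← R5 − (46/15)·R2: [0, 0, -52/5, -26/5, 242/15]
R4 ← R4 + (14)·R3: [0, 0, 0, 0, -8]
R5 ← R5 − (26)·R3: [0, 0, 0, 0, 64/3]
R5 ← R5 + (8/3)·R4: [0, 0, 0, 0, 0]
4 nonzero rows, so rank(C) = 4.
C has 5 columns; by rank–nullity, nullity = 5 − 4 = 1.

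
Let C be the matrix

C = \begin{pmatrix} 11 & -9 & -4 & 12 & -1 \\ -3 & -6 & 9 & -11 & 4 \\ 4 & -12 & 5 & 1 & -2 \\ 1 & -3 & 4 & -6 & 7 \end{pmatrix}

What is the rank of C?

Row reduce to echelon form.
R2 ← R2 + (3/11)·R1: [0, -93/11, 87/11, -85/11, 41/11]
R3 ← R3 − (4/11)·R1: [0, -96/11, 71/11, -37/11, -18/11]
R4 ← R4 − (1/11)·R1: [0, -24/11, 48/11, -78/11, 78/11]
R3 ← R3 − (32/31)·R2: [0, 0, -53/31, 143/31, -170/31]
R4 ← R4 − (8/31)·R2: [0, 0, 72/31, -158/31, 190/31]
R4 ← R4 + (72/53)·R3: [0, 0, 0, 62/53, -70/53]
Echelon form has 4 nonzero rows, so rank(C) = 4.

4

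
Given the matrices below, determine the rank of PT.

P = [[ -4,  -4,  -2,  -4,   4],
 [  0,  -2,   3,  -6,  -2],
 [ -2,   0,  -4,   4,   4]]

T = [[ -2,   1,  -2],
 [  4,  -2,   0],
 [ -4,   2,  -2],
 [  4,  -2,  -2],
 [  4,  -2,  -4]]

2

First compute PT:
[[  0,   0,   4],
 [-52,  26,  14],
 [ 52, -26, -12]]
Now row reduce the product.
Swap R1 ↔ R2
R3 ← R3 + R1: [0, 0, 2]
R3 ← R3 − (1/2)·R2: [0, 0, 0]
2 nonzero rows, so rank(PT) = 2.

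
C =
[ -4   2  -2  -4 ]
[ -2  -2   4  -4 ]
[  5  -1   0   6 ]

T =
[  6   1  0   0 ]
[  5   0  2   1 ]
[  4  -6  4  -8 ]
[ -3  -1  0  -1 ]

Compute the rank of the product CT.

2

First compute CT:
[[-10,  12,  -4,  22],
 [  6, -22,  12, -30],
 [  7,  -1,  -2,  -7]]
Now row reduce the product.
R2 ← R2 + (3/5)·R1: [0, -74/5, 48/5, -84/5]
R3 ← R3 + (7/10)·R1: [0, 37/5, -24/5, 42/5]
R3 ← R3 + (1/2)·R2: [0, 0, 0, 0]
2 nonzero rows, so rank(CT) = 2.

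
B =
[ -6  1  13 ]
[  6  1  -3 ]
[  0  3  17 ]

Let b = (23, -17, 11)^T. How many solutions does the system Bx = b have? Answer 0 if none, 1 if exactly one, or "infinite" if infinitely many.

1

Row reduce the augmented matrix [B | b].
R2 ← R2 + R1: [0, 2, 10, 6]
R3 ← R3 − (3/2)·R2: [0, 0, 2, 2]
The echelon form has 3 nonzero rows, and every pivot lies in the first 3 columns, so rank(B) = rank([B|b]) = 3.
The system is consistent.
rank = 3 = number of unknowns, so the solution is unique.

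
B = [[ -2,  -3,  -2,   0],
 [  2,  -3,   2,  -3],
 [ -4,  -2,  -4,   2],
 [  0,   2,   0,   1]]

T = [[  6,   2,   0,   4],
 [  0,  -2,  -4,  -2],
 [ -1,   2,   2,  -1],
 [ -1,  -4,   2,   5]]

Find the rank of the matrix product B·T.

First compute BT:
[[-10,  -2,   8,   0],
 [ 13,  26,  10,  -3],
 [-22, -20,   4,   2],
 [ -1,  -8,  -6,   1]]
Now row reduce the product.
R2 ← R2 + (13/10)·R1: [0, 117/5, 102/5, -3]
R3 ← R3 − (11/5)·R1: [0, -78/5, -68/5, 2]
R4 ← R4 − (1/10)·R1: [0, -39/5, -34/5, 1]
R3 ← R3 + (2/3)·R2: [0, 0, 0, 0]
R4 ← R4 + (1/3)·R2: [0, 0, 0, 0]
2 nonzero rows, so rank(BT) = 2.

2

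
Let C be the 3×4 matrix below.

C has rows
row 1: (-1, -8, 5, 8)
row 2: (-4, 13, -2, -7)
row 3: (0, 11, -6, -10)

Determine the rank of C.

Row reduce to echelon form.
R2 ← R2 − (4)·R1: [0, 45, -22, -39]
R3 ← R3 − (11/45)·R2: [0, 0, -28/45, -7/15]
Echelon form has 3 nonzero rows, so rank(C) = 3.

3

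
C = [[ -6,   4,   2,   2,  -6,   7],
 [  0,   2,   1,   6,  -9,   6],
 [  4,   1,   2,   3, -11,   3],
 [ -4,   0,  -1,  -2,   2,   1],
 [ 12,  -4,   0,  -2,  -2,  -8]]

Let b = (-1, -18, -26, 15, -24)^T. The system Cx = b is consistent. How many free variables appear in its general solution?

1

Row reduce the augmented matrix [C | b].
R3 ← R3 + (2/3)·R1: [0, 11/3, 10/3, 13/3, -15, 23/3, -80/3]
R4 ← R4 − (2/3)·R1: [0, -8/3, -7/3, -10/3, 6, -11/3, 47/3]
R5 ← R5 + (2)·R1: [0, 4, 4, 2, -14, 6, -26]
R3 ← R3 − (11/6)·R2: [0, 0, 3/2, -20/3, 3/2, -10/3, 19/3]
R4 ← R4 + (4/3)·R2: [0, 0, -1, 14/3, -6, 13/3, -25/3]
R5 ← R5 − (2)·R2: [0, 0, 2, -10, 4, -6, 10]
R4 ← R4 + (2/3)·R3: [0, 0, 0, 2/9, -5, 19/9, -37/9]
R5 ← R5 − (4/3)·R3: [0, 0, 0, -10/9, 2, -14/9, 14/9]
R5 ← R5 + (5)·R4: [0, 0, 0, 0, -23, 9, -19]
The echelon form has 5 nonzero rows, and every pivot lies in the first 6 columns, so rank(C) = rank([C|b]) = 5.
The system is consistent.
Free variables = (unknowns) − (rank) = 6 − 5 = 1.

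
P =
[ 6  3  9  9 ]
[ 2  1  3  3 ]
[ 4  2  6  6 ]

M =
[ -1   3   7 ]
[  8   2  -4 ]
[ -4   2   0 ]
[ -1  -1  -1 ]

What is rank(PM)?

1

First compute PM:
[[-27,  33,  21],
 [ -9,  11,   7],
 [-18,  22,  14]]
Now row reduce the product.
R2 ← R2 − (1/3)·R1: [0, 0, 0]
R3 ← R3 − (2/3)·R1: [0, 0, 0]
1 nonzero row, so rank(PM) = 1.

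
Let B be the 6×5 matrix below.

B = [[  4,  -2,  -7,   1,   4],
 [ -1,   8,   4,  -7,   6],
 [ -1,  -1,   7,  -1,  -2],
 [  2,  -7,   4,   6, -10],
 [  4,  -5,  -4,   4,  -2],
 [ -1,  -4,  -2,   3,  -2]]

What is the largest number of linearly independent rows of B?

Row reduce to echelon form.
R2 ← R2 + (1/4)·R1: [0, 15/2, 9/4, -27/4, 7]
R3 ← R3 + (1/4)·R1: [0, -3/2, 21/4, -3/4, -1]
R4 ← R4 − (1/2)·R1: [0, -6, 15/2, 11/2, -12]
R5 ← R5 − R1: [0, -3, 3, 3, -6]
R6 ← R6 + (1/4)·R1: [0, -9/2, -15/4, 13/4, -1]
R3 ← R3 + (1/5)·R2: [0, 0, 57/10, -21/10, 2/5]
R4 ← R4 + (4/5)·R2: [0, 0, 93/10, 1/10, -32/5]
R5 ← R5 + (2/5)·R2: [0, 0, 39/10, 3/10, -16/5]
R6 ← R6 + (3/5)·R2: [0, 0, -12/5, -4/5, 16/5]
R4 ← R4 − (31/19)·R3: [0, 0, 0, 67/19, -134/19]
R5 ← R5 − (13/19)·R3: [0, 0, 0, 33/19, -66/19]
R6 ← R6 + (8/19)·R3: [0, 0, 0, -32/19, 64/19]
R5 ← R5 − (33/67)·R4: [0, 0, 0, 0, 0]
R6 ← R6 + (32/67)·R4: [0, 0, 0, 0, 0]
Echelon form has 4 nonzero rows, so rank(B) = 4.
The rank gives the maximum number of linearly independent rows: 4.

4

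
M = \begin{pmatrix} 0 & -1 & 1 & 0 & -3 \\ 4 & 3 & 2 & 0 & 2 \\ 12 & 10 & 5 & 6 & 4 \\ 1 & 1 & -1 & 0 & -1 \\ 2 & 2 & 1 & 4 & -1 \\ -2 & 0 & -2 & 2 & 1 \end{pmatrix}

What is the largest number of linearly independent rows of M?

5

Row reduce to echelon form.
Swap R1 ↔ R2
R3 ← R3 − (3)·R1: [0, 1, -1, 6, -2]
R4 ← R4 − (1/4)·R1: [0, 1/4, -3/2, 0, -3/2]
R5 ← R5 − (1/2)·R1: [0, 1/2, 0, 4, -2]
R6 ← R6 + (1/2)·R1: [0, 3/2, -1, 2, 2]
R3 ← R3 + R2: [0, 0, 0, 6, -5]
R4 ← R4 + (1/4)·R2: [0, 0, -5/4, 0, -9/4]
R5 ← R5 + (1/2)·R2: [0, 0, 1/2, 4, -7/2]
R6 ← R6 + (3/2)·R2: [0, 0, 1/2, 2, -5/2]
Swap R3 ↔ R4
R5 ← R5 + (2/5)·R3: [0, 0, 0, 4, -22/5]
R6 ← R6 + (2/5)·R3: [0, 0, 0, 2, -17/5]
R5 ← R5 − (2/3)·R4: [0, 0, 0, 0, -16/15]
R6 ← R6 − (1/3)·R4: [0, 0, 0, 0, -26/15]
R6 ← R6 − (13/8)·R5: [0, 0, 0, 0, 0]
Echelon form has 5 nonzero rows, so rank(M) = 5.
The rank gives the maximum number of linearly independent rows: 5.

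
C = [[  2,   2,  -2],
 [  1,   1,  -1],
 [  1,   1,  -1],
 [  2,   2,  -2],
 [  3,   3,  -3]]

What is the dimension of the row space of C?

Row reduce to echelon form.
R2 ← R2 − (1/2)·R1: [0, 0, 0]
R3 ← R3 − (1/2)·R1: [0, 0, 0]
R4 ← R4 − R1: [0, 0, 0]
R5 ← R5 − (3/2)·R1: [0, 0, 0]
Echelon form has 1 nonzero row, so rank(C) = 1.
The row space has dimension equal to the rank: 1.

1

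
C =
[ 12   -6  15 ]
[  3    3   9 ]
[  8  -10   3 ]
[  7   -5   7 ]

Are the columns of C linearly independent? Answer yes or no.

no

Row reduce C to echelon form.
R2 ← R2 − (1/4)·R1: [0, 9/2, 21/4]
R3 ← R3 − (2/3)·R1: [0, -6, -7]
R4 ← R4 − (7/12)·R1: [0, -3/2, -7/4]
R3 ← R3 + (4/3)·R2: [0, 0, 0]
R4 ← R4 + (1/3)·R2: [0, 0, 0]
2 pivots among 3 columns.
Only 2 < 3 pivot columns, so the columns are linearly dependent.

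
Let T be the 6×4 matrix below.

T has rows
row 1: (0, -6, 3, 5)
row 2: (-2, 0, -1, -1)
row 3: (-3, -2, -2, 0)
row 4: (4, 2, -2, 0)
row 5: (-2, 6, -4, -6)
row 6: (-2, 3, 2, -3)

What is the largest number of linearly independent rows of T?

3

Row reduce to echelon form.
Swap R1 ↔ R2
R3 ← R3 − (3/2)·R1: [0, -2, -1/2, 3/2]
R4 ← R4 + (2)·R1: [0, 2, -4, -2]
R5 ← R5 − R1: [0, 6, -3, -5]
R6 ← R6 − R1: [0, 3, 3, -2]
R3 ← R3 − (1/3)·R2: [0, 0, -3/2, -1/6]
R4 ← R4 + (1/3)·R2: [0, 0, -3, -1/3]
R5 ← R5 + R2: [0, 0, 0, 0]
R6 ← R6 + (1/2)·R2: [0, 0, 9/2, 1/2]
R4 ← R4 − (2)·R3: [0, 0, 0, 0]
R6 ← R6 + (3)·R3: [0, 0, 0, 0]
Echelon form has 3 nonzero rows, so rank(T) = 3.
The rank gives the maximum number of linearly independent rows: 3.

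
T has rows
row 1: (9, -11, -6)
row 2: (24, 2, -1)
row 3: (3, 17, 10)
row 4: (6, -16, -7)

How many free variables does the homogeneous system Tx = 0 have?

Row reduce to echelon form.
R2 ← R2 − (8/3)·R1: [0, 94/3, 15]
R3 ← R3 − (1/3)·R1: [0, 62/3, 12]
R4 ← R4 − (2/3)·R1: [0, -26/3, -3]
R3 ← R3 − (31/47)·R2: [0, 0, 99/47]
R4 ← R4 + (13/47)·R2: [0, 0, 54/47]
R4 ← R4 − (6/11)·R3: [0, 0, 0]
3 nonzero rows, so rank(T) = 3.
T has 3 columns; by rank–nullity, nullity = 3 − 3 = 0.

0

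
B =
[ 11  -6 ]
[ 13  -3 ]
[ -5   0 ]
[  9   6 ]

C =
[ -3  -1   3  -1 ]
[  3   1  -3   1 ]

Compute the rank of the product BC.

1

First compute BC:
[[-51, -17,  51, -17],
 [-48, -16,  48, -16],
 [ 15,   5, -15,   5],
 [ -9,  -3,   9,  -3]]
Now row reduce the product.
R2 ← R2 − (16/17)·R1: [0, 0, 0, 0]
R3 ← R3 + (5/17)·R1: [0, 0, 0, 0]
R4 ← R4 − (3/17)·R1: [0, 0, 0, 0]
1 nonzero row, so rank(BC) = 1.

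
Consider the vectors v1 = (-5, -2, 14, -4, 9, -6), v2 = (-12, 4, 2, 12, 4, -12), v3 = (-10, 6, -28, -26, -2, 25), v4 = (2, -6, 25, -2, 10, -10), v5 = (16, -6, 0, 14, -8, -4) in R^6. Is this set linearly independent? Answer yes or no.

no

Form the matrix with these vectors as rows and row reduce.
R2 ← R2 − (12/5)·R1: [0, 44/5, -158/5, 108/5, -88/5, 12/5]
R3 ← R3 − (2)·R1: [0, 10, -56, -18, -20, 37]
R4 ← R4 + (2/5)·R1: [0, -34/5, 153/5, -18/5, 68/5, -62/5]
R5 ← R5 + (16/5)·R1: [0, -62/5, 224/5, 6/5, 104/5, -116/5]
R3 ← R3 − (25/22)·R2: [0, 0, -221/11, -468/11, 0, 377/11]
R4 ← R4 + (17/22)·R2: [0, 0, 68/11, 144/11, 0, -116/11]
R5 ← R5 + (31/22)·R2: [0, 0, 3/11, 348/11, -4, -218/11]
R4 ← R4 + (4/13)·R3: [0, 0, 0, 0, 0, 0]
R5 ← R5 + (3/221)·R3: [0, 0, 0, 528/17, -4, -329/17]
Swap R4 ↔ R5
4 nonzero rows, so the 5 vectors span a space of dimension 4.
Since 4 < 5, the vectors are linearly dependent.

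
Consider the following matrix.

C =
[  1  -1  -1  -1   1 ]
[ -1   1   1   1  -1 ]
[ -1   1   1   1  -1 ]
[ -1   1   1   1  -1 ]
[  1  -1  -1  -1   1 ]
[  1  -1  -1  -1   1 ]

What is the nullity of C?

Row reduce to echelon form.
R2 ← R2 + R1: [0, 0, 0, 0, 0]
R3 ← R3 + R1: [0, 0, 0, 0, 0]
R4 ← R4 + R1: [0, 0, 0, 0, 0]
R5 ← R5 − R1: [0, 0, 0, 0, 0]
R6 ← R6 − R1: [0, 0, 0, 0, 0]
1 nonzero row, so rank(C) = 1.
C has 5 columns; by rank–nullity, nullity = 5 − 1 = 4.

4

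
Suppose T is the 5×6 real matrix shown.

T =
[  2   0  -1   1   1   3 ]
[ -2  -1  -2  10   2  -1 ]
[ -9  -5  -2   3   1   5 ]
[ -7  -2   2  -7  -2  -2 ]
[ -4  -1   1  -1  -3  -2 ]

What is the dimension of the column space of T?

4

Row reduce to echelon form.
R2 ← R2 + R1: [0, -1, -3, 11, 3, 2]
R3 ← R3 + (9/2)·R1: [0, -5, -13/2, 15/2, 11/2, 37/2]
R4 ← R4 + (7/2)·R1: [0, -2, -3/2, -7/2, 3/2, 17/2]
R5 ← R5 + (2)·R1: [0, -1, -1, 1, -1, 4]
R3 ← R3 − (5)·R2: [0, 0, 17/2, -95/2, -19/2, 17/2]
R4 ← R4 − (2)·R2: [0, 0, 9/2, -51/2, -9/2, 9/2]
R5 ← R5 − R2: [0, 0, 2, -10, -4, 2]
R4 ← R4 − (9/17)·R3: [0, 0, 0, -6/17, 9/17, 0]
R5 ← R5 − (4/17)·R3: [0, 0, 0, 20/17, -30/17, 0]
R5 ← R5 + (10/3)·R4: [0, 0, 0, 0, 0, 0]
Echelon form has 4 nonzero rows, so rank(T) = 4.
The column space has dimension equal to the rank: 4.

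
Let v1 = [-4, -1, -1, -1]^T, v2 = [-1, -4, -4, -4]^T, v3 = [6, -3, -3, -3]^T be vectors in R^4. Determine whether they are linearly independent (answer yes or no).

Form the matrix with these vectors as rows and row reduce.
R2 ← R2 − (1/4)·R1: [0, -15/4, -15/4, -15/4]
R3 ← R3 + (3/2)·R1: [0, -9/2, -9/2, -9/2]
R3 ← R3 − (6/5)·R2: [0, 0, 0, 0]
2 nonzero rows, so the 3 vectors span a space of dimension 2.
Since 2 < 3, the vectors are linearly dependent.

no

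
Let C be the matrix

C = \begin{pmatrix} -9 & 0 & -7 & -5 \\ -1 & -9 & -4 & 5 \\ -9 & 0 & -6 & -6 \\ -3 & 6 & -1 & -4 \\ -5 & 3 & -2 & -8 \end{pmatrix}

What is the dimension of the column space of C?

4

Row reduce to echelon form.
R2 ← R2 − (1/9)·R1: [0, -9, -29/9, 50/9]
R3 ← R3 − R1: [0, 0, 1, -1]
R4 ← R4 − (1/3)·R1: [0, 6, 4/3, -7/3]
R5 ← R5 − (5/9)·R1: [0, 3, 17/9, -47/9]
R4 ← R4 + (2/3)·R2: [0, 0, -22/27, 37/27]
R5 ← R5 + (1/3)·R2: [0, 0, 22/27, -91/27]
R4 ← R4 + (22/27)·R3: [0, 0, 0, 5/9]
R5 ← R5 − (22/27)·R3: [0, 0, 0, -23/9]
R5 ← R5 + (23/5)·R4: [0, 0, 0, 0]
Echelon form has 4 nonzero rows, so rank(C) = 4.
The column space has dimension equal to the rank: 4.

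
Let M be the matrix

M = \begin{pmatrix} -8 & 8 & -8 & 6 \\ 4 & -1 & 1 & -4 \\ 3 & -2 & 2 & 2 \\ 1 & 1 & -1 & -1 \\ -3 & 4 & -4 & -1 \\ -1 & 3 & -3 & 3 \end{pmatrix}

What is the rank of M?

Row reduce to echelon form.
R2 ← R2 + (1/2)·R1: [0, 3, -3, -1]
R3 ← R3 + (3/8)·R1: [0, 1, -1, 17/4]
R4 ← R4 + (1/8)·R1: [0, 2, -2, -1/4]
R5 ← R5 − (3/8)·R1: [0, 1, -1, -13/4]
R6 ← R6 − (1/8)·R1: [0, 2, -2, 9/4]
R3 ← R3 − (1/3)·R2: [0, 0, 0, 55/12]
R4 ← R4 − (2/3)·R2: [0, 0, 0, 5/12]
R5 ← R5 − (1/3)·R2: [0, 0, 0, -35/12]
R6 ← R6 − (2/3)·R2: [0, 0, 0, 35/12]
R4 ← R4 − (1/11)·R3: [0, 0, 0, 0]
R5 ← R5 + (7/11)·R3: [0, 0, 0, 0]
R6 ← R6 − (7/11)·R3: [0, 0, 0, 0]
Echelon form has 3 nonzero rows, so rank(M) = 3.

3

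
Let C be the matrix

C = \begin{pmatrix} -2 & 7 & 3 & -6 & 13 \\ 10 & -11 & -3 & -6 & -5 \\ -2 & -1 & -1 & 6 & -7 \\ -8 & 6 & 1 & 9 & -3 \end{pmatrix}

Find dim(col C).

2

Row reduce to echelon form.
R2 ← R2 + (5)·R1: [0, 24, 12, -36, 60]
R3 ← R3 − R1: [0, -8, -4, 12, -20]
R4 ← R4 − (4)·R1: [0, -22, -11, 33, -55]
R3 ← R3 + (1/3)·R2: [0, 0, 0, 0, 0]
R4 ← R4 + (11/12)·R2: [0, 0, 0, 0, 0]
Echelon form has 2 nonzero rows, so rank(C) = 2.
The column space has dimension equal to the rank: 2.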